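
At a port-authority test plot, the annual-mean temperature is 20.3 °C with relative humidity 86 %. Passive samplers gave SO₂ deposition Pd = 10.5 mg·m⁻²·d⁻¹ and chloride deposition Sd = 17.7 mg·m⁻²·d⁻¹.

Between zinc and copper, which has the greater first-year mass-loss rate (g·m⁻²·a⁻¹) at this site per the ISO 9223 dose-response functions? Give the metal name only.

zinc: temperature factor f = -0.071·(10.3) = -0.7313
  sulphur-dioxide contribution → 0.9128 μm/a
  chloride contribution → 1.006 μm/a
  total first-year rate 1.919 μm/a
  mass loss = 1.919 μm/a × 7.14 g/cm³ = 13.7 g·m⁻²·a⁻¹
copper: f(T) = -0.080·(T−10) [T>10 °C] = -0.8240
  sulphur-dioxide contribution → 0.6848 μm/a
  chloride contribution → 1.331 μm/a
  ⇒ r_corr(copper) = 2.016 μm/a
  mass loss = 2.016 μm/a × 8.96 g/cm³ = 18.06 g·m⁻²·a⁻¹
Ordering by g·m⁻²·a⁻¹: copper (18.1) > zinc (13.7)

copper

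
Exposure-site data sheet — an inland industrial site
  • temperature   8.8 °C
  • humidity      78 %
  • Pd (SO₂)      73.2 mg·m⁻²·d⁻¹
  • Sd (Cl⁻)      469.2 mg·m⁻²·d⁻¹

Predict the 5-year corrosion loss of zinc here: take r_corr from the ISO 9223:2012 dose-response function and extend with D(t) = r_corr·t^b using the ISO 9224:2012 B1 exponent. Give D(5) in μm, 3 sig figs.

D(5) = 19.4 μm

zinc: f(T) = +0.038·(T−10) [T≤10 °C] = -0.0456
  Pd branch = 0.0129·Pd^0.44·e^(0.046·RH+f) = 2.947 μm/a
  Sd branch = 0.0175·Sd^0.57·e^(0.008·RH+0.085·T) = 2.299 μm/a
  r_corr = 2.947 + 2.299 = 5.246 μm/a
Long-term exponent b (ISO 9224 Table 2, B1) = 0.813
  D(5) = 5.246 × 5^0.813 = 5.246 × 3.701 = 19.41 μm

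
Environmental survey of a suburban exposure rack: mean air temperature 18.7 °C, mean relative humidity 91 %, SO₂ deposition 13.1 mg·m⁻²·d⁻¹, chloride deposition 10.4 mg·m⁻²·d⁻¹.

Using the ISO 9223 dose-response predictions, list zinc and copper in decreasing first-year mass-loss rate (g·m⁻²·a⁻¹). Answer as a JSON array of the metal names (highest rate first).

["copper", "zinc"]

zinc: temperature factor f = -0.071·(8.7) = -0.6177
  Pd branch = 0.0129·Pd^0.44·e^(0.046·RH+f) = 1.419 μm/a
  Cl⁻ term: 0.0175·10.4^0.57·exp(0.008·91+0.085·18.7) = 0.6749
  sum: 1.419 + 0.6749 → r_corr = 2.094 μm/a
  mass loss = 2.094 μm/a × 7.14 g/cm³ = 14.95 g·m⁻²·a⁻¹
copper: temperature factor f = -0.080·(8.7) = -0.6960
  Pd branch = 0.0053·Pd^0.26·e^(0.059·RH+f) = 1.107 μm/a
  Cl⁻ term: 0.01025·10.4^0.27·exp(0.036·91+0.049·18.7) = 1.276
  sum: 1.107 + 1.276 → r_corr = 2.384 μm/a
  mass loss = 2.384 μm/a × 8.96 g/cm³ = 21.36 g·m⁻²·a⁻¹
Ordering by g·m⁻²·a⁻¹: copper (21.4) > zinc (14.9)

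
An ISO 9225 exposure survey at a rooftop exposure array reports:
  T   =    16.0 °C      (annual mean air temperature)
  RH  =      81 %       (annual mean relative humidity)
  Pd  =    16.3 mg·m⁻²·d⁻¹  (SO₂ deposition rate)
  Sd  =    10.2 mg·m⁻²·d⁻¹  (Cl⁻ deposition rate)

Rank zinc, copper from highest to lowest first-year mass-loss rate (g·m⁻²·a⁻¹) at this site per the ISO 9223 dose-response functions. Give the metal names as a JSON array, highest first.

["copper", "zinc"]

zinc: T>10 °C ⇒ hinge -0.071·(16.0−10) = -0.4260
  Pd branch = 0.0129·Pd^0.44·e^(0.046·RH+f) = 1.194 μm/a
  Cl⁻ term: 0.0175·10.2^0.57·exp(0.008·81+0.085·16.0) = 0.4898
  r_corr = 1.194 + 0.4898 = 1.684 μm/a
  mass loss = 1.684 μm/a × 7.14 g/cm³ = 12.02 g·m⁻²·a⁻¹
copper: temperature factor f = -0.080·(6.0) = -0.4800
  SO₂ term: 0.0053·16.3^0.26·exp(0.059·81-0.4800) = 0.8063
  Sd branch = 0.01025·Sd^0.27·e^(0.036·RH+0.049·T) = 0.7761 μm/a
  r_corr = 0.8063 + 0.7761 = 1.582 μm/a
  mass loss = 1.582 μm/a × 8.96 g/cm³ = 14.18 g·m⁻²·a⁻¹
Ordering by g·m⁻²·a⁻¹: copper (14.2) > zinc (12)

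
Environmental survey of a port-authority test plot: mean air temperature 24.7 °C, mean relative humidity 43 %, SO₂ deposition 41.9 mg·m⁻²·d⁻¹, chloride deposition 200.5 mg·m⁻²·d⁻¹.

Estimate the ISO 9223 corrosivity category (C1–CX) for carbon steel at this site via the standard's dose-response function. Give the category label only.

carbon steel: f(T) = -0.054·(T−10) [T>10 °C] = -0.7938
  sulphur-dioxide contribution → 13.19 μm/a
  chloride contribution → 30.29 μm/a
  total first-year rate 43.48 μm/a
Category bounds: 25…50 μm/a bracket r_corr ⇒ C3

C3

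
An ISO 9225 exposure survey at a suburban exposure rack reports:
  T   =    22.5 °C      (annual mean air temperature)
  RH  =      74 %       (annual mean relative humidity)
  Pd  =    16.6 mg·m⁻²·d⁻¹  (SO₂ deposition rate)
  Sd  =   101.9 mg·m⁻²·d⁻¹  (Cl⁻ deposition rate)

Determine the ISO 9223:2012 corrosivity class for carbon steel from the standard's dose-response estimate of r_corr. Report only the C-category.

carbon steel: T>10 °C ⇒ hinge -0.054·(22.5−10) = -0.6750
  sulphur-dioxide contribution → 17.06 μm/a
  chloride contribution → 50.71 μm/a
  total first-year rate 67.77 μm/a
Category bounds: 50…80 μm/a bracket r_corr ⇒ C4

C4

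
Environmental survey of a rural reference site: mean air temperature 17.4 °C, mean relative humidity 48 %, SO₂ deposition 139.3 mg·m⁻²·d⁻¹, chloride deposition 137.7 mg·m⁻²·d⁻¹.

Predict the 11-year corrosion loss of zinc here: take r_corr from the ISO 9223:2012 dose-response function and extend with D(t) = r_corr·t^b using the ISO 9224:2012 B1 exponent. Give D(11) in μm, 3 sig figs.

D(11) = 17.4 μm

zinc: T>10 °C ⇒ hinge -0.071·(17.4−10) = -0.5254
  Pd branch = 0.0129·Pd^0.44·e^(0.046·RH+f) = 0.6091 μm/a
  Sd branch = 0.0175·Sd^0.57·e^(0.008·RH+0.085·T) = 1.868 μm/a
  sum: 0.6091 + 1.868 → r_corr = 2.477 μm/a
Long-term exponent b (ISO 9224 Table 2, B1) = 0.813
  D(11) = 2.477 × 11^0.813 = 2.477 × 7.025 = 17.4 μm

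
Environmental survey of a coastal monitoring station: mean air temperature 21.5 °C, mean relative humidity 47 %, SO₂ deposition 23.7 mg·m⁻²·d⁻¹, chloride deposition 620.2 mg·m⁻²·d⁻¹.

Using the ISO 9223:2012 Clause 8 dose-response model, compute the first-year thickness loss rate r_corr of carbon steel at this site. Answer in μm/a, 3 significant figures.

carbon steel: temperature factor f = -0.054·(11.5) = -0.6210
  Pd branch = 1.77·Pd^0.52·e^(0.02·RH+f) = 12.63 μm/a
  Sd branch = 0.102·Sd^0.62·e^(0.033·RH+0.04·T) = 61.24 μm/a
  r_corr = 12.63 + 61.24 = 73.87 μm/a

r_corr = 73.9 μm/a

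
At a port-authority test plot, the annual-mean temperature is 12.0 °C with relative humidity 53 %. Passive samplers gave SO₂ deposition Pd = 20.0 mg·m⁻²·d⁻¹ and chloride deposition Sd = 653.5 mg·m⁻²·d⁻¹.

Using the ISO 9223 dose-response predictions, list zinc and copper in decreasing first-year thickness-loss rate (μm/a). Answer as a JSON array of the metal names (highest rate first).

zinc: f(T) = -0.071·(T−10) [T>10 °C] = -0.1420
  Pd branch = 0.0129·Pd^0.44·e^(0.046·RH+f) = 0.4788 μm/a
  Cl⁻ term: 0.0175·653.5^0.57·exp(0.008·53+0.085·12.0) = 2.984
  r_corr = 0.4788 + 2.984 = 3.463 μm/a
copper: temperature factor f = -0.080·(2.0) = -0.1600
  SO₂ term: 0.0053·20.0^0.26·exp(0.059·53-0.1600) = 0.2244
  Sd branch = 0.01025·Sd^0.27·e^(0.036·RH+0.049·T) = 0.7159 μm/a
  r_corr = 0.2244 + 0.7159 = 0.9403 μm/a
Ordering by μm/a: zinc (3.46) > copper (0.94)

["zinc", "copper"]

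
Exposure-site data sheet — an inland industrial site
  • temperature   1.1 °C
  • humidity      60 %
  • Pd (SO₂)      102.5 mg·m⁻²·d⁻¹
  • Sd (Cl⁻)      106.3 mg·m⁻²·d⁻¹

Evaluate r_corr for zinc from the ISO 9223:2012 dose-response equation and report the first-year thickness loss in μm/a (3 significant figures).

r_corr = 1.56 μm/a

zinc: T≤10 °C ⇒ hinge +0.038·(1.1−10) = -0.3382
  Pd branch = 0.0129·Pd^0.44·e^(0.046·RH+f) = 1.115 μm/a
  Sd branch = 0.0175·Sd^0.57·e^(0.008·RH+0.085·T) = 0.4438 μm/a
  r_corr = 1.115 + 0.4438 = 1.558 μm/a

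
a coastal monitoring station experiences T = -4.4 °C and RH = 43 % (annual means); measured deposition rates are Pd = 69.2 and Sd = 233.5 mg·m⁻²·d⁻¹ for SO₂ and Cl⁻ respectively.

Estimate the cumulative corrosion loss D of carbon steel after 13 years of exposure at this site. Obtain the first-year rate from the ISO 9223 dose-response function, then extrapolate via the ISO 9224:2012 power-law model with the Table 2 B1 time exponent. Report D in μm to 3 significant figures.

D(13) = 56.5 μm

carbon steel: f(T) = +0.150·(T−10) [T≤10 °C] = -2.1600
  sulphur-dioxide contribution → 4.368 μm/a
  chloride contribution → 10.39 μm/a
  ⇒ r_corr(carbon steel) = 14.76 μm/a
Power-law: D(13) = r_corr · 13^0.523
  D(13) = 14.76 × 13^0.523 = 14.76 × 3.825 = 56.46 μm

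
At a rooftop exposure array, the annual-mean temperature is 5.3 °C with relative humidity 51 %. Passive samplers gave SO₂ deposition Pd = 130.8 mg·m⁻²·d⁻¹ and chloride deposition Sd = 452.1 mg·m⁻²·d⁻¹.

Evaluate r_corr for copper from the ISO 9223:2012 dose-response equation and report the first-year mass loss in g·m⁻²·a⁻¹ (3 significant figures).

r_corr = 5.78 g·m⁻²·a⁻¹

copper: T≤10 °C ⇒ hinge +0.126·(5.3−10) = -0.5922
  Pd branch = 0.0053·Pd^0.26·e^(0.059·RH+f) = 0.211 μm/a
  Cl⁻ term: 0.01025·452.1^0.27·exp(0.036·51+0.049·5.3) = 0.4343
  sum: 0.211 + 0.4343 → r_corr = 0.6453 μm/a
Convert to mass loss: 0.6453 μm/a × 8.96 g/cm³ = 5.781 g·m⁻²·a⁻¹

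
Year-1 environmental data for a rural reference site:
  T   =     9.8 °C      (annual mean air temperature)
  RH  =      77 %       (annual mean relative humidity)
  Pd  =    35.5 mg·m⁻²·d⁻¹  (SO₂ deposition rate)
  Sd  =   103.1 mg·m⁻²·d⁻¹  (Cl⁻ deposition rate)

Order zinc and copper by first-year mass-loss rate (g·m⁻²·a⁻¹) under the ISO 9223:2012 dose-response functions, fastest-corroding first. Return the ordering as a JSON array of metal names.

zinc: T≤10 °C ⇒ hinge +0.038·(9.8−10) = -0.0076
  Pd branch = 0.0129·Pd^0.44·e^(0.046·RH+f) = 2.126 μm/a
  Sd branch = 0.0175·Sd^0.57·e^(0.008·RH+0.085·T) = 1.047 μm/a
  r_corr = 2.126 + 1.047 = 3.173 μm/a
  mass loss = 3.173 μm/a × 7.14 g/cm³ = 22.66 g·m⁻²·a⁻¹
copper: temperature factor f = +0.126·(-0.2) = -0.0252
  Pd branch = 0.0053·Pd^0.26·e^(0.059·RH+f) = 1.229 μm/a
  Sd branch = 0.01025·Sd^0.27·e^(0.036·RH+0.049·T) = 0.9262 μm/a
  r_corr = 1.229 + 0.9262 = 2.155 μm/a
  mass loss = 2.155 μm/a × 8.96 g/cm³ = 19.31 g·m⁻²·a⁻¹
Ordering by g·m⁻²·a⁻¹: zinc (22.7) > copper (19.3)

["zinc", "copper"]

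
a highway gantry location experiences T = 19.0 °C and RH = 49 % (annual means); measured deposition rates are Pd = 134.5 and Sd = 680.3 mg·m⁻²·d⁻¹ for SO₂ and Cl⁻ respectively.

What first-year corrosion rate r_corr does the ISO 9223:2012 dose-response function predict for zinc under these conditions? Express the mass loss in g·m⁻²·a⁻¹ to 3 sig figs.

r_corr = 42.3 g·m⁻²·a⁻¹

zinc: temperature factor f = -0.071·(9.0) = -0.6390
  Pd branch = 0.0129·Pd^0.44·e^(0.046·RH+f) = 0.5605 μm/a
  Cl⁻ term: 0.0175·680.3^0.57·exp(0.008·49+0.085·19.0) = 5.362
  sum: 0.5605 + 5.362 → r_corr = 5.922 μm/a
Convert to mass loss: 5.922 μm/a × 7.14 g/cm³ = 42.29 g·m⁻²·a⁻¹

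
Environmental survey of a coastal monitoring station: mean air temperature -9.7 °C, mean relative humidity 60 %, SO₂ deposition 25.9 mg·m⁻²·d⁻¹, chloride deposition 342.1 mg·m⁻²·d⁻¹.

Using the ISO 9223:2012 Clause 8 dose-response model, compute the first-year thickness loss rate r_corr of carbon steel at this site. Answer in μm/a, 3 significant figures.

carbon steel: f(T) = +0.150·(T−10) [T≤10 °C] = -2.9550
  sulphur-dioxide contribution → 1.662 μm/a
  chloride contribution → 18.67 μm/a
  total first-year rate 20.33 μm/a

r_corr = 20.3 μm/a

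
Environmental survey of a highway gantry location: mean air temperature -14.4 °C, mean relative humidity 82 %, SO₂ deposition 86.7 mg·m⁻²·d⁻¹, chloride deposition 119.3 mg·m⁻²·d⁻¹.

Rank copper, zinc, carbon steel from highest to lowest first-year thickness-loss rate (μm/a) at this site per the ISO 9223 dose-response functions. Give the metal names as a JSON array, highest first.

["carbon steel", "zinc", "copper"]

copper: T≤10 °C ⇒ hinge +0.126·(-14.4−10) = -3.0744
  sulphur-dioxide contribution → 0.09865 μm/a
  chloride contribution → 0.3524 μm/a
  total first-year rate 0.451 μm/a
zinc: T≤10 °C ⇒ hinge +0.038·(-14.4−10) = -0.9272
  sulphur-dioxide contribution → 1.581 μm/a
  chloride contribution → 0.1514 μm/a
  ⇒ r_corr(zinc) = 1.732 μm/a
carbon steel: temperature factor f = +0.150·(-24.4) = -3.6600
  sulphur-dioxide contribution → 2.39 μm/a
  chloride contribution → 16.64 μm/a
  total first-year rate 19.03 μm/a
Ordering by μm/a: carbon steel (19) > zinc (1.73) > copper (0.451)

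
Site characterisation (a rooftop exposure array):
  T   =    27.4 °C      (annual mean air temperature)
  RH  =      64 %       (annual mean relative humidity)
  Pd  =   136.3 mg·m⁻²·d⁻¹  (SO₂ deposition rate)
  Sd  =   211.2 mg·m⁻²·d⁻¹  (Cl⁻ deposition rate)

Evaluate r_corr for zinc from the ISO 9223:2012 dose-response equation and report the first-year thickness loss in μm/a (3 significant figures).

zinc: f(T) = -0.071·(T−10) [T>10 °C] = -1.2354
  SO₂ term: 0.0129·136.3^0.44·exp(0.046·64-1.2354) = 0.6192
  Sd branch = 0.0175·Sd^0.57·e^(0.008·RH+0.085·T) = 6.338 μm/a
  r_corr = 0.6192 + 6.338 = 6.957 μm/a

r_corr = 6.96 μm/a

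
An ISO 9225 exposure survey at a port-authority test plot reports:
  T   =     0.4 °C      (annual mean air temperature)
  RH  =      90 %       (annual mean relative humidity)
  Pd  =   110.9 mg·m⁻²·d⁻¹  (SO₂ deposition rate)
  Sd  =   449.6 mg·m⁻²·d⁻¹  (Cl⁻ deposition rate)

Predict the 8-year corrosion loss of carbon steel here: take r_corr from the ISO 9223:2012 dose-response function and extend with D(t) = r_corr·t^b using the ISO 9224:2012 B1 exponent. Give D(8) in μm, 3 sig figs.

D(8) = 352 μm

carbon steel: T≤10 °C ⇒ hinge +0.150·(0.4−10) = -1.4400
  Pd branch = 1.77·Pd^0.52·e^(0.02·RH+f) = 29.36 μm/a
  Cl⁻ term: 0.102·449.6^0.62·exp(0.033·90+0.04·0.4) = 89.16
  r_corr = 29.36 + 89.16 = 118.5 μm/a
Power-law: D(8) = r_corr · 8^0.523
  D(8) = 118.5 × 8^0.523 = 118.5 × 2.967 = 351.6 μm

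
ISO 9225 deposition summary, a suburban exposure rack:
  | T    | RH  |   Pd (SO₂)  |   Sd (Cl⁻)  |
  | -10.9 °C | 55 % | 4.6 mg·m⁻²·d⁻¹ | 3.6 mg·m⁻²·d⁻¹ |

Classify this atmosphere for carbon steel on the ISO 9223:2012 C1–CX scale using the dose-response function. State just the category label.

carbon steel: f(T) = +0.150·(T−10) [T≤10 °C] = -3.1350
  Pd branch = 1.77·Pd^0.52·e^(0.02·RH+f) = 0.5115 μm/a
  Sd branch = 0.102·Sd^0.62·e^(0.033·RH+0.04·T) = 0.8962 μm/a
  r_corr = 0.5115 + 0.8962 = 1.408 μm/a
ISO 9223 Table 2 (carbon steel): 1.3 < 1.41 ≤ 25 μm/a ⇒ C2

C2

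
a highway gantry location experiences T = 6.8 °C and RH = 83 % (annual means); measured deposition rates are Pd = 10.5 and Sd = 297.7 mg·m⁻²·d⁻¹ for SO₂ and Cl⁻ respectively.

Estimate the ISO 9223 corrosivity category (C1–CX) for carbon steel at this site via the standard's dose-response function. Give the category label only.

carbon steel: T≤10 °C ⇒ hinge +0.150·(6.8−10) = -0.4800
  Pd branch = 1.77·Pd^0.52·e^(0.02·RH+f) = 19.56 μm/a
  Sd branch = 0.102·Sd^0.62·e^(0.033·RH+0.04·T) = 70.8 μm/a
  r_corr = 19.56 + 70.8 = 90.36 μm/a
ISO 9223 Table 2 (carbon steel): 80 < 90.4 ≤ 200 μm/a ⇒ C5

C5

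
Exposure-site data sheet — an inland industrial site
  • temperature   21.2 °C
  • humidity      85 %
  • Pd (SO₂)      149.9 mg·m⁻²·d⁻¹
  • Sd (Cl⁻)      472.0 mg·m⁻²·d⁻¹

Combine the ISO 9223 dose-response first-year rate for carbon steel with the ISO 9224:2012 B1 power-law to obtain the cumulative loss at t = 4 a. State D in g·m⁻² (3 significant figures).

D(4) = 4.06e+03 g·m⁻²

carbon steel: f(T) = -0.054·(T−10) [T>10 °C] = -0.6048
  Pd branch = 1.77·Pd^0.52·e^(0.02·RH+f) = 71.62 μm/a
  Sd branch = 0.102·Sd^0.62·e^(0.033·RH+0.04·T) = 179 μm/a
  r_corr = 71.62 + 179 = 250.6 μm/a
Long-term exponent b (ISO 9224 Table 2, B1) = 0.523
  D(4) = 250.6 × 4^0.523 = 250.6 × 2.065 = 517.5 μm
  Mass loss = 517.5 μm × 7.85 g/cm³ = 4063 g·m⁻²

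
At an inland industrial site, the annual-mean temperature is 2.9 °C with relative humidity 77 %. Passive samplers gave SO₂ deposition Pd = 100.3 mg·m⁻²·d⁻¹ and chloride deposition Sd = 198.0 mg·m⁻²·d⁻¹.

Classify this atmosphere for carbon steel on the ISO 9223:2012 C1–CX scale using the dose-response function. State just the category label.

C4

carbon steel: T≤10 °C ⇒ hinge +0.150·(2.9−10) = -1.0650
  Pd branch = 1.77·Pd^0.52·e^(0.02·RH+f) = 31.26 μm/a
  Sd branch = 0.102·Sd^0.62·e^(0.033·RH+0.04·T) = 38.59 μm/a
  sum: 31.26 + 38.59 → r_corr = 69.84 μm/a
69.8 μm/a falls in (50, 80] for carbon steel → category C4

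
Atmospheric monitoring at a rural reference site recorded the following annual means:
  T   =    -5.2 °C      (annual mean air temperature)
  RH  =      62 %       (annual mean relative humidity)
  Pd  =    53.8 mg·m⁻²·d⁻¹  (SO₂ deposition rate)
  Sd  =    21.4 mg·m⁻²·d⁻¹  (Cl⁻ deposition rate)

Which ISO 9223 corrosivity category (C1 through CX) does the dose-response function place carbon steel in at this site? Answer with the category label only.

carbon steel: temperature factor f = +0.150·(-15.2) = -2.2800
  Pd branch = 1.77·Pd^0.52·e^(0.02·RH+f) = 4.97 μm/a
  Cl⁻ term: 0.102·21.4^0.62·exp(0.033·62+0.04·-5.2) = 4.282
  r_corr = 4.97 + 4.282 = 9.252 μm/a
9.25 μm/a falls in (1.3, 25] for carbon steel → category C2

C2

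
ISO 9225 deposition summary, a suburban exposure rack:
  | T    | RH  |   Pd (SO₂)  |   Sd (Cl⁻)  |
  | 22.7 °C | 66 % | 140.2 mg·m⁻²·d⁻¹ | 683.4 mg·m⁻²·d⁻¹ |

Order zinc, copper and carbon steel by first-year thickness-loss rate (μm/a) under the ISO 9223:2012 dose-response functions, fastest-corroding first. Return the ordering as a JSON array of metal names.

["carbon steel", "zinc", "copper"]

zinc: temperature factor f = -0.071·(12.7) = -0.9017
  Pd branch = 0.0129·Pd^0.44·e^(0.046·RH+f) = 0.9596 μm/a
  Sd branch = 0.0175·Sd^0.57·e^(0.008·RH+0.085·T) = 8.435 μm/a
  r_corr = 0.9596 + 8.435 = 9.394 μm/a
copper: T>10 °C ⇒ hinge -0.080·(22.7−10) = -1.0160
  Pd branch = 0.0053·Pd^0.26·e^(0.059·RH+f) = 0.3407 μm/a
  Cl⁻ term: 0.01025·683.4^0.27·exp(0.036·66+0.049·22.7) = 1.954
  sum: 0.3407 + 1.954 → r_corr = 2.295 μm/a
carbon steel: T>10 °C ⇒ hinge -0.054·(22.7−10) = -0.6858
  SO₂ term: 1.77·140.2^0.52·exp(0.02·66-0.6858) = 43.62
  Cl⁻ term: 0.102·683.4^0.62·exp(0.033·66+0.04·22.7) = 127.7
  r_corr = 43.62 + 127.7 = 171.4 μm/a
Ordering by μm/a: carbon steel (171) > zinc (9.39) > copper (2.3)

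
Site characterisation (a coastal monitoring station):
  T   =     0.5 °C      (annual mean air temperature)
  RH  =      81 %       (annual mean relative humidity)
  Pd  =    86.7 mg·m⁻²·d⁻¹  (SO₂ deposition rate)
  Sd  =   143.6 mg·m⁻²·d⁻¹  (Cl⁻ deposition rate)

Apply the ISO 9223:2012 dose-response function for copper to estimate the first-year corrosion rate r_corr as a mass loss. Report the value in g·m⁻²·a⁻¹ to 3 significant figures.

r_corr = 12.1 g·m⁻²·a⁻¹

copper: T≤10 °C ⇒ hinge +0.126·(0.5−10) = -1.1970
  sulphur-dioxide contribution → 0.6079 μm/a
  chloride contribution → 0.7416 μm/a
  total first-year rate 1.35 μm/a
Convert to mass loss: 1.35 μm/a × 8.96 g/cm³ = 12.09 g·m⁻²·a⁻¹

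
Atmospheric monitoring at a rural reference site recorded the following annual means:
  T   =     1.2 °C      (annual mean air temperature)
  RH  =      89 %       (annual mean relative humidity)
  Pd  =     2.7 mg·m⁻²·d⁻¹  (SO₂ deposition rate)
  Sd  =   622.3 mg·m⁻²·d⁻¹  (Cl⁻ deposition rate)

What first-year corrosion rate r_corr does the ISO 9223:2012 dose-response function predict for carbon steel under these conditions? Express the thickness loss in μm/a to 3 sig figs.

r_corr = 114 μm/a

carbon steel: temperature factor f = +0.150·(-8.8) = -1.3200
  Pd branch = 1.77·Pd^0.52·e^(0.02·RH+f) = 4.7 μm/a
  Cl⁻ term: 0.102·622.3^0.62·exp(0.033·89+0.04·1.2) = 109
  sum: 4.7 + 109 → r_corr = 113.7 μm/a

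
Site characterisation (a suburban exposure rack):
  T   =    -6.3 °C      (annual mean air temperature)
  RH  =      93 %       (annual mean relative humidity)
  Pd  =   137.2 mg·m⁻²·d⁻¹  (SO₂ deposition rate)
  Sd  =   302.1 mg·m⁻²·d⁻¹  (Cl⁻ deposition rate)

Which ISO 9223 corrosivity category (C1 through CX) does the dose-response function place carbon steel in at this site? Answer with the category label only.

carbon steel: f(T) = +0.150·(T−10) [T≤10 °C] = -2.4450
  sulphur-dioxide contribution → 12.74 μm/a
  chloride contribution → 58.84 μm/a
  total first-year rate 71.59 μm/a
Category bounds: 50…80 μm/a bracket r_corr ⇒ C4

C4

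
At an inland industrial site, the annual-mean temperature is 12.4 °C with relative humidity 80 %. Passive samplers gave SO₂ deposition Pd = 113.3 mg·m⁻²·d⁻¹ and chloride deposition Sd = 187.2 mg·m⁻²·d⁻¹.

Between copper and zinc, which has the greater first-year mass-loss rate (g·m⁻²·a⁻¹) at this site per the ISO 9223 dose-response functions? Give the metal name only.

zinc

copper: f(T) = -0.080·(T−10) [T>10 °C] = -0.1920
  sulphur-dioxide contribution → 1.678 μm/a
  chloride contribution → 1.377 μm/a
  ⇒ r_corr(copper) = 3.055 μm/a
  mass loss = 3.055 μm/a × 8.96 g/cm³ = 27.37 g·m⁻²·a⁻¹
zinc: temperature factor f = -0.071·(2.4) = -0.1704
  sulphur-dioxide contribution → 3.457 μm/a
  chloride contribution → 1.879 μm/a
  total first-year rate 5.336 μm/a
  mass loss = 5.336 μm/a × 7.14 g/cm³ = 38.1 g·m⁻²·a⁻¹
Ordering by g·m⁻²·a⁻¹: zinc (38.1) > copper (27.4)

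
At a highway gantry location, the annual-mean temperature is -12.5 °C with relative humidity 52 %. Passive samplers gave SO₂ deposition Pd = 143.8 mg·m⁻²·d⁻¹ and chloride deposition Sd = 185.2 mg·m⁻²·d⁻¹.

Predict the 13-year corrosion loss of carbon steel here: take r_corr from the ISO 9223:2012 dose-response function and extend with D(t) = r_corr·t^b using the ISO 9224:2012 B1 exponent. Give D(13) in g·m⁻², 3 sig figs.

D(13) = 331 g·m⁻²

carbon steel: T≤10 °C ⇒ hinge +0.150·(-12.5−10) = -3.3750
  sulphur-dioxide contribution → 2.27 μm/a
  chloride contribution → 8.763 μm/a
  total first-year rate 11.03 μm/a
ISO 9224: D(t) = r_corr · t^b with b = 0.523 (carbon steel, B1)
  D(13) = 11.03 × 13^0.523 = 11.03 × 3.825 = 42.19 μm
  Mass loss = 42.19 μm × 7.85 g/cm³ = 331.2 g·m⁻²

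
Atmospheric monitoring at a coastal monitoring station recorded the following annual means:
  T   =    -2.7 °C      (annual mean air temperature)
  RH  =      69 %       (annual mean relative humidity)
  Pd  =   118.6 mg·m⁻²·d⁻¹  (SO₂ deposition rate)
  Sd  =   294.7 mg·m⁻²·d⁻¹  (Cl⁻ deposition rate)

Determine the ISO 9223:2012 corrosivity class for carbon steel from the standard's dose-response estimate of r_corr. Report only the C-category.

carbon steel: f(T) = +0.150·(T−10) [T≤10 °C] = -1.9050
  sulphur-dioxide contribution → 12.55 μm/a
  chloride contribution → 30.31 μm/a
  ⇒ r_corr(carbon steel) = 42.86 μm/a
42.9 μm/a falls in (25, 50] for carbon steel → category C3

C3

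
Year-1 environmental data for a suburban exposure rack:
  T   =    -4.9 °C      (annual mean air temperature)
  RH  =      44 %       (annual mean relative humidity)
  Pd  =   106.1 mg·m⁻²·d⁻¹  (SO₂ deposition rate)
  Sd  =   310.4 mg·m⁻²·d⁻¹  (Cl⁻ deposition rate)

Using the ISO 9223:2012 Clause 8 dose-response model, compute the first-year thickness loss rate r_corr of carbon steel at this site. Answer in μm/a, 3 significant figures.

carbon steel: temperature factor f = +0.150·(-14.9) = -2.2350
  SO₂ term: 1.77·106.1^0.52·exp(0.02·44-2.2350) = 5.163
  Cl⁻ term: 0.102·310.4^0.62·exp(0.033·44+0.04·-4.9) = 12.56
  sum: 5.163 + 12.56 → r_corr = 17.72 μm/a

r_corr = 17.7 μm/a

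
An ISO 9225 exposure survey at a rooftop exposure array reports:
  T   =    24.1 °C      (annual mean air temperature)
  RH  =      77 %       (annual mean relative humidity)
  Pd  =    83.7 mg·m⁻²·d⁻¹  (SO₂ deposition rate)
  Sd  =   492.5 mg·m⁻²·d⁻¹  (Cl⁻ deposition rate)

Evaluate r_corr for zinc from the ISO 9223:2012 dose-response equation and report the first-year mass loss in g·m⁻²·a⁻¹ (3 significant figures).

zinc: T>10 °C ⇒ hinge -0.071·(24.1−10) = -1.0011
  sulphur-dioxide contribution → 1.148 μm/a
  chloride contribution → 8.608 μm/a
  total first-year rate 9.756 μm/a
Convert to mass loss: 9.756 μm/a × 7.14 g/cm³ = 69.66 g·m⁻²·a⁻¹

r_corr = 69.7 g·m⁻²·a⁻¹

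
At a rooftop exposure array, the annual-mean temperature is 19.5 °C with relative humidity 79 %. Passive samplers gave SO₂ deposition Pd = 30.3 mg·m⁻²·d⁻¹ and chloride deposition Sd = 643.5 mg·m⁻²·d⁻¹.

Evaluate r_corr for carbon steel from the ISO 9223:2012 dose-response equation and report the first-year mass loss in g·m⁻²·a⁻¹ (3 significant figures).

carbon steel: T>10 °C ⇒ hinge -0.054·(19.5−10) = -0.5130
  Pd branch = 1.77·Pd^0.52·e^(0.02·RH+f) = 30.32 μm/a
  Cl⁻ term: 0.102·643.5^0.62·exp(0.033·79+0.04·19.5) = 166.3
  sum: 30.32 + 166.3 → r_corr = 196.6 μm/a
Convert to mass loss: 196.6 μm/a × 7.85 g/cm³ = 1543 g·m⁻²·a⁻¹

r_corr = 1.54e+03 g·m⁻²·a⁻¹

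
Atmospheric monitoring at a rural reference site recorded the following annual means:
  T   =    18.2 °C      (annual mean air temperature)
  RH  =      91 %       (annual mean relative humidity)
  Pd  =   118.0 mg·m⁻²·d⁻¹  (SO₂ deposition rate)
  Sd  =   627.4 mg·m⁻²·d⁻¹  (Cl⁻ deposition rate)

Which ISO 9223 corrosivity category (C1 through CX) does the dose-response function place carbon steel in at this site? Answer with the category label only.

carbon steel: T>10 °C ⇒ hinge -0.054·(18.2−10) = -0.4428
  SO₂ term: 1.77·118.0^0.52·exp(0.02·91-0.4428) = 83.84
  Cl⁻ term: 0.102·627.4^0.62·exp(0.033·91+0.04·18.2) = 230.9
  r_corr = 83.84 + 230.9 = 314.7 μm/a
315 μm/a falls in (200, 700] for carbon steel → category CX

CX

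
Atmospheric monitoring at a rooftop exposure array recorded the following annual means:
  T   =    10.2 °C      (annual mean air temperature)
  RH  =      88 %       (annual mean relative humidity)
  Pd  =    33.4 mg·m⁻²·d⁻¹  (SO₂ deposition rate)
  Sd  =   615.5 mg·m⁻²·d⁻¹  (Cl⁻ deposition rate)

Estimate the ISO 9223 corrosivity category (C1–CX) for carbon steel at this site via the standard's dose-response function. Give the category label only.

CX

carbon steel: temperature factor f = -0.054·(0.2) = -0.0108
  Pd branch = 1.77·Pd^0.52·e^(0.02·RH+f) = 63.09 μm/a
  Sd branch = 0.102·Sd^0.62·e^(0.033·RH+0.04·T) = 150.1 μm/a
  r_corr = 63.09 + 150.1 = 213.2 μm/a
213 μm/a falls in (200, 700] for carbon steel → category CX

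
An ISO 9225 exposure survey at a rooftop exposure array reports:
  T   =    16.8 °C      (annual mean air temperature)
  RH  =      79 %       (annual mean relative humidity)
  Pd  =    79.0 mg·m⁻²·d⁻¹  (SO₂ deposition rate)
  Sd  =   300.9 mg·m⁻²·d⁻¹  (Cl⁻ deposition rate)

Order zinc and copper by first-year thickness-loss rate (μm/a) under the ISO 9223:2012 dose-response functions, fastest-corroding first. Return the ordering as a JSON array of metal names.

["zinc", "copper"]

zinc: temperature factor f = -0.071·(6.8) = -0.4828
  SO₂ term: 0.0129·79.0^0.44·exp(0.046·79-0.4828) = 2.061
  Cl⁻ term: 0.0175·300.9^0.57·exp(0.008·79+0.085·16.8) = 3.551
  sum: 2.061 + 3.551 → r_corr = 5.612 μm/a
copper: T>10 °C ⇒ hinge -0.080·(16.8−10) = -0.5440
  SO₂ term: 0.0053·79.0^0.26·exp(0.059·79-0.5440) = 1.013
  Sd branch = 0.01025·Sd^0.27·e^(0.036·RH+0.049·T) = 1.873 μm/a
  sum: 1.013 + 1.873 → r_corr = 2.886 μm/a
Ordering by μm/a: zinc (5.61) > copper (2.89)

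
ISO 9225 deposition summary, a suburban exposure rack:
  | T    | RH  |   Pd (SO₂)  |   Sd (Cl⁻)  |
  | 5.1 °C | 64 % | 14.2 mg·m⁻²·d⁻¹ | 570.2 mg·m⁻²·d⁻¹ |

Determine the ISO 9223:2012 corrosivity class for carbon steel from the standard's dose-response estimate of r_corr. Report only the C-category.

C4

carbon steel: f(T) = +0.150·(T−10) [T≤10 °C] = -0.7350
  SO₂ term: 1.77·14.2^0.52·exp(0.02·64-0.7350) = 12.13
  Cl⁻ term: 0.102·570.2^0.62·exp(0.033·64+0.04·5.1) = 52.86
  sum: 12.13 + 52.86 → r_corr = 64.99 μm/a
65 μm/a falls in (50, 80] for carbon steel → category C4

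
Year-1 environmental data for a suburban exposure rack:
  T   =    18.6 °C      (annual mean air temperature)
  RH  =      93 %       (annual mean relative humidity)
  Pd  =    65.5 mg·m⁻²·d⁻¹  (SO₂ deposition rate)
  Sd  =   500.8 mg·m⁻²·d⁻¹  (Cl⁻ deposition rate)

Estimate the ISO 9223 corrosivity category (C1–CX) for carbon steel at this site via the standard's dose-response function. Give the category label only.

carbon steel: f(T) = -0.054·(T−10) [T>10 °C] = -0.4644
  Pd branch = 1.77·Pd^0.52·e^(0.02·RH+f) = 62.88 μm/a
  Sd branch = 0.102·Sd^0.62·e^(0.033·RH+0.04·T) = 218 μm/a
  sum: 62.88 + 218 → r_corr = 280.8 μm/a
ISO 9223 Table 2 (carbon steel): 200 < 281 ≤ 700 μm/a ⇒ CX

CX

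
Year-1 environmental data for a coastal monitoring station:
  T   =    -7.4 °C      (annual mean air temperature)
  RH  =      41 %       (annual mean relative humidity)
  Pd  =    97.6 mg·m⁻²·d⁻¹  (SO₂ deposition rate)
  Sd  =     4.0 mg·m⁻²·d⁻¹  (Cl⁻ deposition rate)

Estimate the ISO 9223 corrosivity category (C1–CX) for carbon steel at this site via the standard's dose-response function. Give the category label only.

C2

carbon steel: f(T) = +0.150·(T−10) [T≤10 °C] = -2.6100
  sulphur-dioxide contribution → 3.2 μm/a
  chloride contribution → 0.6933 μm/a
  ⇒ r_corr(carbon steel) = 3.893 μm/a
ISO 9223 Table 2 (carbon steel): 1.3 < 3.89 ≤ 25 μm/a ⇒ C2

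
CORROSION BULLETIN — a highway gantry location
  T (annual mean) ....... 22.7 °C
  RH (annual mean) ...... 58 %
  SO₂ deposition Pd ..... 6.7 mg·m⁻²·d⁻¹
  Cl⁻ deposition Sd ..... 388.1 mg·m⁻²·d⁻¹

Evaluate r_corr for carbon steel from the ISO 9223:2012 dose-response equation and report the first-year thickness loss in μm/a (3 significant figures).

r_corr = 76.7 μm/a

carbon steel: f(T) = -0.054·(T−10) [T>10 °C] = -0.6858
  Pd branch = 1.77·Pd^0.52·e^(0.02·RH+f) = 7.647 μm/a
  Sd branch = 0.102·Sd^0.62·e^(0.033·RH+0.04·T) = 69.08 μm/a
  r_corr = 7.647 + 69.08 = 76.72 μm/a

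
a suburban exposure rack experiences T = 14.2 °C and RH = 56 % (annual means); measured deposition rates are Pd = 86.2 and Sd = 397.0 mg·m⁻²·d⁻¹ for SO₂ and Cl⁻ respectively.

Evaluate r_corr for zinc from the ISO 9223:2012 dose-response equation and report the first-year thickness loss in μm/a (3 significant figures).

zinc: f(T) = -0.071·(T−10) [T>10 °C] = -0.2982
  Pd branch = 0.0129·Pd^0.44·e^(0.046·RH+f) = 0.8942 μm/a
  Sd branch = 0.0175·Sd^0.57·e^(0.008·RH+0.085·T) = 2.774 μm/a
  sum: 0.8942 + 2.774 → r_corr = 3.668 μm/a

r_corr = 3.67 μm/a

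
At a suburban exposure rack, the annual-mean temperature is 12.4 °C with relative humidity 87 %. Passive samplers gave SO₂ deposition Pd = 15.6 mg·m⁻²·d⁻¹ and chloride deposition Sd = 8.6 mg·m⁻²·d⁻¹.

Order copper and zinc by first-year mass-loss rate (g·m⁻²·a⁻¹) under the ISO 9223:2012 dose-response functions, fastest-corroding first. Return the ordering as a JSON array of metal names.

copper: f(T) = -0.080·(T−10) [T>10 °C] = -0.1920
  sulphur-dioxide contribution → 1.515 μm/a
  chloride contribution → 0.7711 μm/a
  total first-year rate 2.286 μm/a
  mass loss = 2.286 μm/a × 8.96 g/cm³ = 20.48 g·m⁻²·a⁻¹
zinc: T>10 °C ⇒ hinge -0.071·(12.4−10) = -0.1704
  sulphur-dioxide contribution → 1.993 μm/a
  chloride contribution → 0.3433 μm/a
  total first-year rate 2.337 μm/a
  mass loss = 2.337 μm/a × 7.14 g/cm³ = 16.68 g·m⁻²·a⁻¹
Ordering by g·m⁻²·a⁻¹: copper (20.5) > zinc (16.7)

["copper", "zinc"]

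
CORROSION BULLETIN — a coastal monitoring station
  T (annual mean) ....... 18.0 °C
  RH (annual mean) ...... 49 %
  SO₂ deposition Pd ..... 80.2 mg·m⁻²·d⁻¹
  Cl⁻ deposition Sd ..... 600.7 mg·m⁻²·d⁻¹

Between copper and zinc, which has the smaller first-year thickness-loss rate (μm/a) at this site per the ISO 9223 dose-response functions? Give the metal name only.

copper: temperature factor f = -0.080·(8.0) = -0.6400
  sulphur-dioxide contribution → 0.1574 μm/a
  chloride contribution → 0.813 μm/a
  total first-year rate 0.9704 μm/a
zinc: temperature factor f = -0.071·(8.0) = -0.5680
  sulphur-dioxide contribution → 0.4793 μm/a
  chloride contribution → 4.588 μm/a
  ⇒ r_corr(zinc) = 5.067 μm/a
Ordering by μm/a: zinc (5.07) > copper (0.97)

copper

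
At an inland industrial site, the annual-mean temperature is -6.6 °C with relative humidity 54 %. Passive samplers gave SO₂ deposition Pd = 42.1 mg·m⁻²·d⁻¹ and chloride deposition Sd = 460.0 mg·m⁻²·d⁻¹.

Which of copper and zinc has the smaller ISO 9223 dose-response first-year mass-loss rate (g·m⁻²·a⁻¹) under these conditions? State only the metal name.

copper: temperature factor f = +0.126·(-16.6) = -2.0916
  sulphur-dioxide contribution → 0.04187 μm/a
  chloride contribution → 0.2713 μm/a
  total first-year rate 0.3132 μm/a
  mass loss = 0.3132 μm/a × 8.96 g/cm³ = 2.806 g·m⁻²·a⁻¹
zinc: temperature factor f = +0.038·(-16.6) = -0.6308
  sulphur-dioxide contribution → 0.4267 μm/a
  chloride contribution → 0.5067 μm/a
  total first-year rate 0.9334 μm/a
  mass loss = 0.9334 μm/a × 7.14 g/cm³ = 6.665 g·m⁻²·a⁻¹
Ordering by g·m⁻²·a⁻¹: zinc (6.66) > copper (2.81)

copper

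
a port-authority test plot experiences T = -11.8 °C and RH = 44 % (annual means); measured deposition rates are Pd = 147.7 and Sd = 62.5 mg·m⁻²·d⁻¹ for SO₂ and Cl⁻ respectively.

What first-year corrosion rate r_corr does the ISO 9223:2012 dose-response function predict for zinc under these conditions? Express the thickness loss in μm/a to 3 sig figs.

r_corr = 0.480 μm/a

zinc: temperature factor f = +0.038·(-21.8) = -0.8284
  SO₂ term: 0.0129·147.7^0.44·exp(0.046·44-0.8284) = 0.384
  Cl⁻ term: 0.0175·62.5^0.57·exp(0.008·44+0.085·-11.8) = 0.09637
  sum: 0.384 + 0.09637 → r_corr = 0.4804 μm/a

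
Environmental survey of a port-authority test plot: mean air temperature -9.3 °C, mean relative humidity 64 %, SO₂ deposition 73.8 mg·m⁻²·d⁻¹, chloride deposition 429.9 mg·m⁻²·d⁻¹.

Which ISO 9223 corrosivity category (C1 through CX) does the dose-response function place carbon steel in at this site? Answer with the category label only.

carbon steel: T≤10 °C ⇒ hinge +0.150·(-9.3−10) = -2.8950
  Pd branch = 1.77·Pd^0.52·e^(0.02·RH+f) = 3.296 μm/a
  Cl⁻ term: 0.102·429.9^0.62·exp(0.033·64+0.04·-9.3) = 24.94
  sum: 3.296 + 24.94 → r_corr = 28.24 μm/a
28.2 μm/a falls in (25, 50] for carbon steel → category C3

C3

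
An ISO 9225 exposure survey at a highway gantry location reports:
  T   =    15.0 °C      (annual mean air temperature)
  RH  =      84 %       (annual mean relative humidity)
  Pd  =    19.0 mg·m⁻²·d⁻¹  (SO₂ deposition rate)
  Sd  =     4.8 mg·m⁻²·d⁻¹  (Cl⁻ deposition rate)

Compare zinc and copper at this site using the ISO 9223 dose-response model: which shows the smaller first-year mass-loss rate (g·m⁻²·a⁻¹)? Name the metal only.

zinc: f(T) = -0.071·(T−10) [T>10 °C] = -0.3550
  SO₂ term: 0.0129·19.0^0.44·exp(0.046·84-0.3550) = 1.575
  Sd branch = 0.0175·Sd^0.57·e^(0.008·RH+0.085·T) = 0.2999 μm/a
  r_corr = 1.575 + 0.2999 = 1.874 μm/a
  mass loss = 1.874 μm/a × 7.14 g/cm³ = 13.38 g·m⁻²·a⁻¹
copper: f(T) = -0.080·(T−10) [T>10 °C] = -0.4000
  SO₂ term: 0.0053·19.0^0.26·exp(0.059·84-0.4000) = 1.085
  Sd branch = 0.01025·Sd^0.27·e^(0.036·RH+0.049·T) = 0.6717 μm/a
  r_corr = 1.085 + 0.6717 = 1.757 μm/a
  mass loss = 1.757 μm/a × 8.96 g/cm³ = 15.74 g·m⁻²·a⁻¹
Ordering by g·m⁻²·a⁻¹: copper (15.7) > zinc (13.4)

zinc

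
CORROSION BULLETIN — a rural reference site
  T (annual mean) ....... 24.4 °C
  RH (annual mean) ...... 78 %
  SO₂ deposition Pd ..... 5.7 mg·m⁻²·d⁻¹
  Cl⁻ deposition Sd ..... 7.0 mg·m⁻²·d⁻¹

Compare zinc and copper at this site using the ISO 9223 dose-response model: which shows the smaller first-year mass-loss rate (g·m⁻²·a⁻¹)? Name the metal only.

zinc: temperature factor f = -0.071·(14.4) = -1.0224
  sulphur-dioxide contribution → 0.3609 μm/a
  chloride contribution → 0.7879 μm/a
  total first-year rate 1.149 μm/a
  mass loss = 1.149 μm/a × 7.14 g/cm³ = 8.203 g·m⁻²·a⁻¹
copper: f(T) = -0.080·(T−10) [T>10 °C] = -1.1520
  sulphur-dioxide contribution → 0.2625 μm/a
  chloride contribution → 0.9498 μm/a
  ⇒ r_corr(copper) = 1.212 μm/a
  mass loss = 1.212 μm/a × 8.96 g/cm³ = 10.86 g·m⁻²·a⁻¹
Ordering by g·m⁻²·a⁻¹: copper (10.9) > zinc (8.2)

zinc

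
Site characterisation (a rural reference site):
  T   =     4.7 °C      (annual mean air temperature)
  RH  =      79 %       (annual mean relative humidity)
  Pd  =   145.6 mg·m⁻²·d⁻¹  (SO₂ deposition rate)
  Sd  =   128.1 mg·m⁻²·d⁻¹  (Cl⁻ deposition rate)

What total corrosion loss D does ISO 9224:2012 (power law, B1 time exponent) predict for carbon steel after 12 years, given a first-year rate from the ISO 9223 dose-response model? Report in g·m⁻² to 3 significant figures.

D(12) = 2.46e+03 g·m⁻²

carbon steel: T≤10 °C ⇒ hinge +0.150·(4.7−10) = -0.7950
  sulphur-dioxide contribution → 51.73 μm/a
  chloride contribution → 33.82 μm/a
  ⇒ r_corr(carbon steel) = 85.55 μm/a
Power-law: D(12) = r_corr · 12^0.523
  D(12) = 85.55 × 12^0.523 = 85.55 × 3.668 = 313.8 μm
  Mass loss = 313.8 μm × 7.85 g/cm³ = 2463 g·m⁻²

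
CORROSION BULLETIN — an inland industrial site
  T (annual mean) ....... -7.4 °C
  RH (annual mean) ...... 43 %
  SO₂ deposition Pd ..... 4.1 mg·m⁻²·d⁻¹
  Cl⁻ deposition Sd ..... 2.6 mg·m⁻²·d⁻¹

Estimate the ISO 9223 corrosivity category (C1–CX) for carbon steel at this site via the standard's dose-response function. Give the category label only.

carbon steel: f(T) = +0.150·(T−10) [T≤10 °C] = -2.6100
  SO₂ term: 1.77·4.1^0.52·exp(0.02·43-2.6100) = 0.6406
  Cl⁻ term: 0.102·2.6^0.62·exp(0.033·43+0.04·-7.4) = 0.567
  sum: 0.6406 + 0.567 → r_corr = 1.208 μm/a
ISO 9223 Table 2 (carbon steel): 0 < 1.21 ≤ 1.3 μm/a ⇒ C1

C1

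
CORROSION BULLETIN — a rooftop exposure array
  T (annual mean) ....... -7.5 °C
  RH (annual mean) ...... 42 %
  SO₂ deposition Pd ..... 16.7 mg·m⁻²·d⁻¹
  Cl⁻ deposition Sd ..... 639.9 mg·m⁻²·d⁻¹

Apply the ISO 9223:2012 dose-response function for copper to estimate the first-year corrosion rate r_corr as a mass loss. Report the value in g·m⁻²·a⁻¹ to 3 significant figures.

r_corr = 1.78 g·m⁻²·a⁻¹

copper: temperature factor f = +0.126·(-17.5) = -2.2050
  sulphur-dioxide contribution → 0.01448 μm/a
  chloride contribution → 0.1843 μm/a
  ⇒ r_corr(copper) = 0.1987 μm/a
Convert to mass loss: 0.1987 μm/a × 8.96 g/cm³ = 1.781 g·m⁻²·a⁻¹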